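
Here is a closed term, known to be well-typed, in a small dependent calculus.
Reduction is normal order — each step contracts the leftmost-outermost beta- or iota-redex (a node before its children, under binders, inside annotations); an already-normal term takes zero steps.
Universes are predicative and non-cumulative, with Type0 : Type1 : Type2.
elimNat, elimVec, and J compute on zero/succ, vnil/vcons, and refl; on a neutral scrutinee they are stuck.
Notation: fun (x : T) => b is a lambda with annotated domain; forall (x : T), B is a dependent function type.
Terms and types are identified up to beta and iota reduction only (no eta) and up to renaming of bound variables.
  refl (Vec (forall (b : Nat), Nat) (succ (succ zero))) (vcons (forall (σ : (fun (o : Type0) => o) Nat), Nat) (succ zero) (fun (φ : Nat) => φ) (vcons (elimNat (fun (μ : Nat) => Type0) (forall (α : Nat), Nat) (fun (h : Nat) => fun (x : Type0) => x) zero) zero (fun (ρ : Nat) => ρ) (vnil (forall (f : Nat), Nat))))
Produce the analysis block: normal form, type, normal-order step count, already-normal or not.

reduced normal form:
  refl (Vec (forall (b : Nat), Nat) (succ (succ zero))) (vcons (forall (σ : Nat), Nat) (succ zero) (fun (o : Nat) => o) (vcons (forall (φ : Nat), Nat) zero (fun (μ : Nat) => μ) (vnil (forall (α : Nat), Nat))))
the term's type:
  Eq (Vec (forall (b : Nat), Nat) (succ (succ zero))) (vcons (forall (σ : Nat), Nat) (succ zero) (fun (o : Nat) => o) (vcons (forall (φ : Nat), Nat) zero (fun (μ : Nat) => μ) (vnil (forall (α : Nat), Nat)))) (vcons (forall (h : Nat), Nat) (succ zero) (fun (x : Nat) => x) (vcons (forall (ρ : Nat), Nat) zero (fun (f : Nat) => f) (vnil (forall (ν : Nat), Nat))))
normal-order step count: 2
already normal: no
first contracted redex: a beta-redex


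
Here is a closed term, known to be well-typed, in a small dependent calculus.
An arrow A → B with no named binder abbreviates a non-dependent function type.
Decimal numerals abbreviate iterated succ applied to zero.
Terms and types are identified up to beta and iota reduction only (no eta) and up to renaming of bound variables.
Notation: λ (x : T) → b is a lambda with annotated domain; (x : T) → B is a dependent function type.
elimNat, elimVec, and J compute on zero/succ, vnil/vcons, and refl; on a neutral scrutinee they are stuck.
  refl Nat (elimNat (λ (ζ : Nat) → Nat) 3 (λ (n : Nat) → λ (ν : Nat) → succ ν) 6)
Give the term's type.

type:
  Eq Nat 9 9


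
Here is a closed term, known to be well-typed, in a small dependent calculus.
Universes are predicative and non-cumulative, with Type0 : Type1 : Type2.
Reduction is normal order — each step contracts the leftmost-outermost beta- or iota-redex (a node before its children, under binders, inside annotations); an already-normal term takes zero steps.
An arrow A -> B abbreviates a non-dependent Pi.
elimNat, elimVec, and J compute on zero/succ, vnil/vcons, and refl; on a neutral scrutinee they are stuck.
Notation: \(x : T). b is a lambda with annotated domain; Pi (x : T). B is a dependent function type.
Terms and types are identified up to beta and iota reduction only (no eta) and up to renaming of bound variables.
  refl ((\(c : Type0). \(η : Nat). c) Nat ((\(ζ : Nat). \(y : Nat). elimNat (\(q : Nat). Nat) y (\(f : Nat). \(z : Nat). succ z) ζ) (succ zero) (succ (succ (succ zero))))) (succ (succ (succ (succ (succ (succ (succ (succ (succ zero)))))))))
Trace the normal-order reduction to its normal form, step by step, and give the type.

reduction (normal order):
  refl ((\(c : Type0). \(η : Nat). c) Nat ((\(ζ : Nat). \(y : Nat). elimNat (\(q : Nat). Nat) y (\(f : Nat). \(z : Nat). succ z) ζ) (succ zero) (succ (succ (succ zero))))) (succ (succ (succ (succ (succ (succ (succ (succ (succ zero)))))))))
  ~> refl ((\(c : Nat). Nat) ((\(η : Nat). \(ζ : Nat). elimNat (\(y : Nat). Nat) ζ (\(q : Nat). \(f : Nat). succ f) η) (succ zero) (succ (succ (succ zero))))) (succ (succ (succ (succ (succ (succ (succ (succ (succ zero)))))))))
  ~> refl Nat (succ (succ (succ (succ (succ (succ (succ (succ (succ zero)))))))))
the term's type:
  Eq Nat (succ (succ (succ (succ (succ (succ (succ (succ (succ zero))))))))) (succ (succ (succ (succ (succ (succ (succ (succ (succ zero)))))))))


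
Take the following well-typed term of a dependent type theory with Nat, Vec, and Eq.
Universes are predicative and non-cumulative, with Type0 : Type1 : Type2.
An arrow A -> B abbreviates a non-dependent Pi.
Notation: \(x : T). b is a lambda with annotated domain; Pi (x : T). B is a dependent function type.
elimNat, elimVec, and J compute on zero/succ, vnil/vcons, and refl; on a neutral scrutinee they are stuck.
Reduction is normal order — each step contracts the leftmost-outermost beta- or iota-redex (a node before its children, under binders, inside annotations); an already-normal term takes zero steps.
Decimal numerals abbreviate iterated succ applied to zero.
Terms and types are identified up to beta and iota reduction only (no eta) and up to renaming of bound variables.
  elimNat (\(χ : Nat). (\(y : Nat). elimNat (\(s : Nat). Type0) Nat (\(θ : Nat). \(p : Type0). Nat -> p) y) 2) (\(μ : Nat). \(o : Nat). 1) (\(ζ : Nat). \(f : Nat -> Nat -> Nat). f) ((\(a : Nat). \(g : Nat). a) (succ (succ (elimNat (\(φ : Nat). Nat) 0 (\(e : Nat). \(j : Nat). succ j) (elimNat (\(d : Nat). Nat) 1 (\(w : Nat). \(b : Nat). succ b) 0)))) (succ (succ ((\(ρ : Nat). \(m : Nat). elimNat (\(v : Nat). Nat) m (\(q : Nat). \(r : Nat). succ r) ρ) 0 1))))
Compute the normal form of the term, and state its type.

resulting normal form:
  \(χ : Nat). \(y : Nat). 1
type:
  Nat -> Nat -> Nat


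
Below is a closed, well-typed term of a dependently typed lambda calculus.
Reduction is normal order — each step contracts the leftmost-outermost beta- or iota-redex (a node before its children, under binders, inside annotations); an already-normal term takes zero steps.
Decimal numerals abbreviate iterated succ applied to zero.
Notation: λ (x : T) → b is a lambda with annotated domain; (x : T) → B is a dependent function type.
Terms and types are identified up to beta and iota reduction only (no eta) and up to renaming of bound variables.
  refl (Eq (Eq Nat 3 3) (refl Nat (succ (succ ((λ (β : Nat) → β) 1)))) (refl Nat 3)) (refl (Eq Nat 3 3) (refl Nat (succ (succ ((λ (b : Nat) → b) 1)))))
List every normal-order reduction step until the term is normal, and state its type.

reduction (normal order):
  refl (Eq (Eq Nat 3 3) (refl Nat (succ (succ ((λ (β : Nat) → β) 1)))) (refl Nat 3)) (refl (Eq Nat 3 3) (refl Nat (succ (succ ((λ (b : Nat) → b) 1)))))
  ~> refl (Eq (Eq Nat 3 3) (refl Nat 3) (refl Nat 3)) (refl (Eq Nat 3 3) (refl Nat (succ (succ ((λ (β : Nat) → β) 1)))))
  ~> refl (Eq (Eq Nat 3 3) (refl Nat 3) (refl Nat 3)) (refl (Eq Nat 3 3) (refl Nat 3))
inferred type:
  Eq (Eq (Eq Nat 3 3) (refl Nat 3) (refl Nat 3)) (refl (Eq Nat 3 3) (refl Nat 3)) (refl (Eq Nat 3 3) (refl Nat 3))


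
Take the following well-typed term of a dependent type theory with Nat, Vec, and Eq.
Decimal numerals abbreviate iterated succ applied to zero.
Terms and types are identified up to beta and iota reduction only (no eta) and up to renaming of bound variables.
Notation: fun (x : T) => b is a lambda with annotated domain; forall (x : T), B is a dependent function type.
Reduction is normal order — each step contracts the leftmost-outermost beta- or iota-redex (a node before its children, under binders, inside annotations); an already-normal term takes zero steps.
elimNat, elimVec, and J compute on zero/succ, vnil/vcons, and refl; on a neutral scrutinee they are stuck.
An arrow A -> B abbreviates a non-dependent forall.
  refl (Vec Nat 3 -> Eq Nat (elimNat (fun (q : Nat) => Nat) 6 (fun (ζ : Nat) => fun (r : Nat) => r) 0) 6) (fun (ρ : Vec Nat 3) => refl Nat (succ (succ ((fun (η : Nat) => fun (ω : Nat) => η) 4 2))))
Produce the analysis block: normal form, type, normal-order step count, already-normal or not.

resulting normal form:
  refl (Vec Nat 3 -> Eq Nat 6 6) (fun (q : Vec Nat 3) => refl Nat 6)
inferred type:
  Eq (Vec Nat 3 -> Eq Nat 6 6) (fun (q : Vec Nat 3) => refl Nat 6) (fun (ζ : Vec Nat 3) => refl Nat 6)
reduction steps (normal order): 3
term was already normal: no
first contracted redex: an elimNat iota-redex


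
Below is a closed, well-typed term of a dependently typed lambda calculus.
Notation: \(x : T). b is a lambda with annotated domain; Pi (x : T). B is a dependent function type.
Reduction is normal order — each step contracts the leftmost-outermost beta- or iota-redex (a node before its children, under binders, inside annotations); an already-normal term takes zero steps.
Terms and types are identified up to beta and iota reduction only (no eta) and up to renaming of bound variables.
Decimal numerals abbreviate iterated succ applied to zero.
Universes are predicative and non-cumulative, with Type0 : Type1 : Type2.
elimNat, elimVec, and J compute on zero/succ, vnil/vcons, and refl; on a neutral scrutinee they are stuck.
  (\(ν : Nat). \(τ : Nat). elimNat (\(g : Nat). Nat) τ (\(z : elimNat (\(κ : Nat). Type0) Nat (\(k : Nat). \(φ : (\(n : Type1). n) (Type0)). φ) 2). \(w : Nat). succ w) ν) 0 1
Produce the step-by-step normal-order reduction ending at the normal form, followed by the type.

normal-order reduction sequence:
  (\(ν : Nat). \(τ : Nat). elimNat (\(g : Nat). Nat) τ (\(z : elimNat (\(κ : Nat). Type0) Nat (\(k : Nat). \(φ : (\(n : Type1). n) (Type0)). φ) 2). \(w : Nat). succ w) ν) 0 1
  ~> (\(ν : Nat). elimNat (\(τ : Nat). Nat) ν (\(g : elimNat (\(z : Nat). Type0) Nat (\(κ : Nat). \(k : (\(φ : Type1). φ) (Type0)). k) 2). \(n : Nat). succ n) 0) 1
  ~> elimNat (\(ν : Nat). Nat) 1 (\(τ : elimNat (\(g : Nat). Type0) Nat (\(z : Nat). \(κ : (\(k : Type1). k) (Type0)). κ) 2). \(φ : Nat). succ φ) 0
  ~> 1
the term's type:
  Nat


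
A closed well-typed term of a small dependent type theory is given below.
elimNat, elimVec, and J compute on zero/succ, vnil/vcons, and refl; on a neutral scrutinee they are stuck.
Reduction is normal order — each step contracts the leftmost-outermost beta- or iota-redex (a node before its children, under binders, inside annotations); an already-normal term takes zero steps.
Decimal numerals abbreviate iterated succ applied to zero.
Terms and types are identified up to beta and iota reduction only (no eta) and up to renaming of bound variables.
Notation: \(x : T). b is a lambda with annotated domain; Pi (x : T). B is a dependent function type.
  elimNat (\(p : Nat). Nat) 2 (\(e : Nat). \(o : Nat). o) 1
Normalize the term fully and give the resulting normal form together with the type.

resulting normal form:
  2
inferred type:
  Nat


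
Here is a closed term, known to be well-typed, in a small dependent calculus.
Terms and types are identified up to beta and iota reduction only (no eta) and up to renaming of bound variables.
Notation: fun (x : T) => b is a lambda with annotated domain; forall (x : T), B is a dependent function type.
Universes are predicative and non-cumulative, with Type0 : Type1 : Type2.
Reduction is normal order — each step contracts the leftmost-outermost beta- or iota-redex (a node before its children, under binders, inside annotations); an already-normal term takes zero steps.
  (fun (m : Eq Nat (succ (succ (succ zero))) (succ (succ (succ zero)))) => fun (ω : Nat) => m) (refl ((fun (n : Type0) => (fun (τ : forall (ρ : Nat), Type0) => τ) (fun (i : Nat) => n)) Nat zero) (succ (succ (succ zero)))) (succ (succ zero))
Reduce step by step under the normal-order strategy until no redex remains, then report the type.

reduction (normal order):
  (fun (m : Eq Nat (succ (succ (succ zero))) (succ (succ (succ zero)))) => fun (ω : Nat) => m) (refl ((fun (n : Type0) => (fun (τ : forall (ρ : Nat), Type0) => τ) (fun (i : Nat) => n)) Nat zero) (succ (succ (succ zero)))) (succ (succ zero))
  ~> (fun (m : Nat) => refl ((fun (ω : Type0) => (fun (n : forall (τ : Nat), Type0) => n) (fun (ρ : Nat) => ω)) Nat zero) (succ (succ (succ zero)))) (succ (succ zero))
  ~> refl ((fun (m : Type0) => (fun (ω : forall (n : Nat), Type0) => ω) (fun (τ : Nat) => m)) Nat zero) (succ (succ (succ zero)))
  ~> refl ((fun (m : forall (ω : Nat), Type0) => m) (fun (n : Nat) => Nat) zero) (succ (succ (succ zero)))
  ~> refl ((fun (m : Nat) => Nat) zero) (succ (succ (succ zero)))
  ~> refl Nat (succ (succ (succ zero)))
type:
  Eq Nat (succ (succ (succ zero))) (succ (succ (succ zero)))


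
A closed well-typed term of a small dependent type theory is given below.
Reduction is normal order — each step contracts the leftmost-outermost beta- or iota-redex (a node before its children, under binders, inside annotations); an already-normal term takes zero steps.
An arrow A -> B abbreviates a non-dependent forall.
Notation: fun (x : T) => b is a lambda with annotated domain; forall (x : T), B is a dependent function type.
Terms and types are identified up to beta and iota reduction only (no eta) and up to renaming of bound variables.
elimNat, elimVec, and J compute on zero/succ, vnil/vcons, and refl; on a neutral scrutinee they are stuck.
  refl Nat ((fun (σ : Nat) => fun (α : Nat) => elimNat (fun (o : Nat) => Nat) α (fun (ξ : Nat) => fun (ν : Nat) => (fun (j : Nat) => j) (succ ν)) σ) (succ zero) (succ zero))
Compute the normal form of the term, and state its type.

resulting normal form:
  refl Nat (succ (succ zero))
the term's type:
  Eq Nat (succ (succ zero)) (succ (succ zero))


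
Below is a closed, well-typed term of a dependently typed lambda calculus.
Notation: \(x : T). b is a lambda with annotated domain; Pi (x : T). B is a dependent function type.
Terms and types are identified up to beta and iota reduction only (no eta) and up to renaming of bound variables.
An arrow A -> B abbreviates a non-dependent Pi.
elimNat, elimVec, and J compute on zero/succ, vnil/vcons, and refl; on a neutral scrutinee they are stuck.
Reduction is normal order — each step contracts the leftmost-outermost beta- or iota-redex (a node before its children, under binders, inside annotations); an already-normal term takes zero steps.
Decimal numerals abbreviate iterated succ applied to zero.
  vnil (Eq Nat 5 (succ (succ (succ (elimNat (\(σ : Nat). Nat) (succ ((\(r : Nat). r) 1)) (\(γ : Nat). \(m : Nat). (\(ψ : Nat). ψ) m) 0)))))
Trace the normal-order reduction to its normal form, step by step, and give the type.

normal-order reduction:
  vnil (Eq Nat 5 (succ (succ (succ (elimNat (\(σ : Nat). Nat) (succ ((\(r : Nat). r) 1)) (\(γ : Nat). \(m : Nat). (\(ψ : Nat). ψ) m) 0)))))
  ~> vnil (Eq Nat 5 (succ (succ (succ (succ ((\(σ : Nat). σ) 1))))))
  ~> vnil (Eq Nat 5 5)
the term's type:
  Vec (Eq Nat 5 5) 0


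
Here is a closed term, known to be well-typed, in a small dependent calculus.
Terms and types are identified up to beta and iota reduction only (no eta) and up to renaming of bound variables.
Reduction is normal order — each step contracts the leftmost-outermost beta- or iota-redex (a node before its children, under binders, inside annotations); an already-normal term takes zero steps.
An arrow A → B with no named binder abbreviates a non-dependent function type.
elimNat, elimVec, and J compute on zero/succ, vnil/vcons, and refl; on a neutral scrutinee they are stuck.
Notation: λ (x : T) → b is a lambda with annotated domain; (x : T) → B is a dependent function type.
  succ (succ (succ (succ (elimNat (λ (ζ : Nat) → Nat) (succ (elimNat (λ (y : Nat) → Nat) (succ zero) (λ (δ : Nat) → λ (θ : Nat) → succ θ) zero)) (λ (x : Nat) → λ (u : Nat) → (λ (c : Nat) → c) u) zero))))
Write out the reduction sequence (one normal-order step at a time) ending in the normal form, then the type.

normal-order reduction sequence:
  succ (succ (succ (succ (elimNat (λ (ζ : Nat) → Nat) (succ (elimNat (λ (y : Nat) → Nat) (succ zero) (λ (δ : Nat) → λ (θ : Nat) → succ θ) zero)) (λ (x : Nat) → λ (u : Nat) → (λ (c : Nat) → c) u) zero))))
  ~> succ (succ (succ (succ (succ (elimNat (λ (ζ : Nat) → Nat) (succ zero) (λ (y : Nat) → λ (δ : Nat) → succ δ) zero)))))
  ~> succ (succ (succ (succ (succ (succ zero)))))
the term's type:
  Nat


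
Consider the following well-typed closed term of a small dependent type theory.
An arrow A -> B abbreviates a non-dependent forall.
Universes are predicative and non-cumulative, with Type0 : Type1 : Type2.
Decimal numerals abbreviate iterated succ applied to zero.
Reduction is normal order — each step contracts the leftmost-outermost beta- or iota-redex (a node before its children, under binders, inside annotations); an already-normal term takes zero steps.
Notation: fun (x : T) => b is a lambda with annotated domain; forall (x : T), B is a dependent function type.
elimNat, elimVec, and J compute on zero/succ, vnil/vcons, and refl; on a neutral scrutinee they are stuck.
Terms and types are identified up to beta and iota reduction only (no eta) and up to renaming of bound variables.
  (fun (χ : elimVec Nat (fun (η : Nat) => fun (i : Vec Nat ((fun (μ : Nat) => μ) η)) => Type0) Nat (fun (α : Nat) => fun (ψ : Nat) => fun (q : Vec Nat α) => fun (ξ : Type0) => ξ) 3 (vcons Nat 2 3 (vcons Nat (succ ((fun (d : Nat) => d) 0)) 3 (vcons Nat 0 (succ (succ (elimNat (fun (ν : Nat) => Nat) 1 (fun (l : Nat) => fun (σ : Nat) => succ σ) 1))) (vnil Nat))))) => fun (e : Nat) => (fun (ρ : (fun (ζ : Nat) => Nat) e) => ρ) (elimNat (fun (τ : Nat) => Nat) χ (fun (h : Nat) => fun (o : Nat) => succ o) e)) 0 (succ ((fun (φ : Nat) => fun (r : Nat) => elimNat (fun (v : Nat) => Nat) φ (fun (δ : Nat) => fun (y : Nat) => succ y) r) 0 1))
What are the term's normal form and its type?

resulting normal form:
  2
the term's type:
  Nat


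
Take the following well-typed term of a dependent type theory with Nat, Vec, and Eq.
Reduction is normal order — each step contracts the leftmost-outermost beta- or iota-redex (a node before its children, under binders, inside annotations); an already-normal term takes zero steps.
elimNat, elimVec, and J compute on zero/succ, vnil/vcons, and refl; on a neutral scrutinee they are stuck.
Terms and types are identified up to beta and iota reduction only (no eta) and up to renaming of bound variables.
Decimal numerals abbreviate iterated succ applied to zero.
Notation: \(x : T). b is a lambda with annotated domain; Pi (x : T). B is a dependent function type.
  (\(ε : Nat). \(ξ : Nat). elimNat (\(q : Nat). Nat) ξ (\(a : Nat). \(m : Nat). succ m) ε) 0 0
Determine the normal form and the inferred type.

normal form:
  0
inferred type:
  Nat


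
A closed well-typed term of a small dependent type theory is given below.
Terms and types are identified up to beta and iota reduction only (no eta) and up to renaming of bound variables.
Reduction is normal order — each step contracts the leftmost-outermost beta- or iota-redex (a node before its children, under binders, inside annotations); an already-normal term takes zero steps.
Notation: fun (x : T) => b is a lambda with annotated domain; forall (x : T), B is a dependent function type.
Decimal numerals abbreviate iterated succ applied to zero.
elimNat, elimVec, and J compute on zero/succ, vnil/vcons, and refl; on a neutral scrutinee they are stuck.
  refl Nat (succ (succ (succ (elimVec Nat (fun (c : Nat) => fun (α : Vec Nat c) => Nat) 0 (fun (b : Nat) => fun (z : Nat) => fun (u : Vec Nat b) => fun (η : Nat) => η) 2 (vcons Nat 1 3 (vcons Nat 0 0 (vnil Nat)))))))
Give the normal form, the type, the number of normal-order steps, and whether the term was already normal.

resulting normal form:
  refl Nat 3
inferred type:
  Eq Nat 3 3
steps to reach normal form (normal order): 11
started in normal form: no
first redex: an elimVec iota-redex


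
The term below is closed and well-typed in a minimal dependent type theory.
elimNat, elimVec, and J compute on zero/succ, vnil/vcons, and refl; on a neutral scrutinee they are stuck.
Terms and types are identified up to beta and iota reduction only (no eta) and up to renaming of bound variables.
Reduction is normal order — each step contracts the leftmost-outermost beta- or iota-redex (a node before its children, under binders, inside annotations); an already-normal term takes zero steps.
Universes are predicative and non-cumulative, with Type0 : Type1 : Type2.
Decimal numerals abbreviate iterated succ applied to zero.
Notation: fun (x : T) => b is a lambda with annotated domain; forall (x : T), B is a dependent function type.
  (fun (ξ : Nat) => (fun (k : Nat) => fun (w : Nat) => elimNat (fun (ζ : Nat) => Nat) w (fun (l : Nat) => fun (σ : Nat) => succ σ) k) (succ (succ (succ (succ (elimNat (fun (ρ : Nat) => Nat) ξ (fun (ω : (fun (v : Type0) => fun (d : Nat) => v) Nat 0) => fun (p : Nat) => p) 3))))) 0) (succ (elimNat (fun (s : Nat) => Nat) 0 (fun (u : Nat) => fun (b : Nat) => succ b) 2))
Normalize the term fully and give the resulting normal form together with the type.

normal form:
  7
the term's type:
  Nat
observation: contracting a beta-redex first, the term normalizes in 42 steps.


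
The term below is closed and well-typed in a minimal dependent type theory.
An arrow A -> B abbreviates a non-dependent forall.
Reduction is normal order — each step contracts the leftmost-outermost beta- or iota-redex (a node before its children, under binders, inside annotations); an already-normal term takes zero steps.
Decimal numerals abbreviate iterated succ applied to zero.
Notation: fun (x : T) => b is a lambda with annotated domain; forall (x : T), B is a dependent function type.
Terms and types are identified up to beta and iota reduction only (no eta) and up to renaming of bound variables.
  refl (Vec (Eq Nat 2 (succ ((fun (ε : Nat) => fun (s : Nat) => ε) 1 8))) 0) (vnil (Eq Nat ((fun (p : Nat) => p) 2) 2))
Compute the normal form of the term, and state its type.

resulting normal form:
  refl (Vec (Eq Nat 2 2) 0) (vnil (Eq Nat 2 2))
type:
  Eq (Vec (Eq Nat 2 2) 0) (vnil (Eq Nat 2 2)) (vnil (Eq Nat 2 2))
observation: 3 normal-order steps normalize the term, beginning with a beta-redex.


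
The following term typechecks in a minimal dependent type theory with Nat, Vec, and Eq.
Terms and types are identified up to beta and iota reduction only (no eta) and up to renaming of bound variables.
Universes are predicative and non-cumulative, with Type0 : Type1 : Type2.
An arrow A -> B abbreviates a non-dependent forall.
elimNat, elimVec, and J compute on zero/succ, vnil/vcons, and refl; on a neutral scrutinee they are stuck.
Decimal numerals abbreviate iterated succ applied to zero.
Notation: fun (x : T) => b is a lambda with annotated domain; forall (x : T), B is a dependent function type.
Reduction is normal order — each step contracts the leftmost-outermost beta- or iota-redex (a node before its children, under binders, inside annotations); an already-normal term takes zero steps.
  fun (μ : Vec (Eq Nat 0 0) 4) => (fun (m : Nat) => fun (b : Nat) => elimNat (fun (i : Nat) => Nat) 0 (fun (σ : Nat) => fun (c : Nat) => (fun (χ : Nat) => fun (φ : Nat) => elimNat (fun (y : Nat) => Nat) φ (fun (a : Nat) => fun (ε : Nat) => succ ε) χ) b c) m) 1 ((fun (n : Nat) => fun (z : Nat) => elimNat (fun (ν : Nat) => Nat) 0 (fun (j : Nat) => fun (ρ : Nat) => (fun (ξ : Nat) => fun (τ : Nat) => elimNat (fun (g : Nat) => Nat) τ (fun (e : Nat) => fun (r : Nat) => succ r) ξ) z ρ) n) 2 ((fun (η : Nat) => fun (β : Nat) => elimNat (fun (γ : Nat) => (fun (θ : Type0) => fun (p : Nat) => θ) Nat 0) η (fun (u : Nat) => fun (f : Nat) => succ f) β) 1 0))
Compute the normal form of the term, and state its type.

resulting normal form:
  fun (μ : Vec (Eq Nat 0 0) 4) => 2
inferred type:
  Vec (Eq Nat 0 0) 4 -> Nat
observation: 42 normal-order steps normalize the term, beginning with a beta-redex.


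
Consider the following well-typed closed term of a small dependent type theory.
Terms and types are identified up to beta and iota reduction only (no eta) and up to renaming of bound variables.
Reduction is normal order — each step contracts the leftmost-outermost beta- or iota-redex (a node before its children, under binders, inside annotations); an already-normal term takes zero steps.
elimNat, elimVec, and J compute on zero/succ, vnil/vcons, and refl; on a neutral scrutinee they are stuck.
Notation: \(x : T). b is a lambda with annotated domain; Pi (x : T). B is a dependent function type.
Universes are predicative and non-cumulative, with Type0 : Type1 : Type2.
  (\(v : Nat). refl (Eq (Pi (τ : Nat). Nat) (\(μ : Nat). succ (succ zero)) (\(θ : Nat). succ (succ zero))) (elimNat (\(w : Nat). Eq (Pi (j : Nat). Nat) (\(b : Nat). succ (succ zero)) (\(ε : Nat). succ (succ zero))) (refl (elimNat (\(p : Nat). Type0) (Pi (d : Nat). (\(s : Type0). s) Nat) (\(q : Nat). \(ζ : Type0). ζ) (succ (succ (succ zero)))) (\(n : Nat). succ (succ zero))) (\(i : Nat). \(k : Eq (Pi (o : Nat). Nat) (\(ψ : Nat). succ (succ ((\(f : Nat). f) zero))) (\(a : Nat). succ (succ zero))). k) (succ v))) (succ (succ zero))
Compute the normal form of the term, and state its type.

reduced normal form:
  refl (Eq (Pi (v : Nat). Nat) (\(τ : Nat). succ (succ zero)) (\(μ : Nat). succ (succ zero))) (refl (Pi (θ : Nat). Nat) (\(w : Nat). succ (succ zero)))
type:
  Eq (Eq (Pi (v : Nat). Nat) (\(τ : Nat). succ (succ zero)) (\(μ : Nat). succ (succ zero))) (refl (Pi (θ : Nat). Nat) (\(w : Nat). succ (succ zero))) (refl (Pi (j : Nat). Nat) (\(b : Nat). succ (succ zero)))


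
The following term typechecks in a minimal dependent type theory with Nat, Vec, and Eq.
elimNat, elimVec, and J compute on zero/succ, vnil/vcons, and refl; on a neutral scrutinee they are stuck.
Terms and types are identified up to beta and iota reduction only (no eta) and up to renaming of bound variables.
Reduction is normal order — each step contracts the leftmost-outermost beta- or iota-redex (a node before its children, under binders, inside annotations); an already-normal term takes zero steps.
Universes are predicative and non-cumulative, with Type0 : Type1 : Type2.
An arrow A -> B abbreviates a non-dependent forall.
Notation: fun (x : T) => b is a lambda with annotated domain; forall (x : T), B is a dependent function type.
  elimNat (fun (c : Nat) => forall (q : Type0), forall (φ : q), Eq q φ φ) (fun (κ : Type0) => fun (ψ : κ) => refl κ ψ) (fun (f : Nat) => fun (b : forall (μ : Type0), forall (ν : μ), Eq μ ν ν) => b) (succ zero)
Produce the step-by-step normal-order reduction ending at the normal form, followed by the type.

normal-order reduction sequence:
  elimNat (fun (c : Nat) => forall (q : Type0), forall (φ : q), Eq q φ φ) (fun (κ : Type0) => fun (ψ : κ) => refl κ ψ) (fun (f : Nat) => fun (b : forall (μ : Type0), forall (ν : μ), Eq μ ν ν) => b) (succ zero)
  ~> (fun (c : Nat) => fun (q : forall (φ : Type0), forall (κ : φ), Eq φ κ κ) => q) zero (elimNat (fun (ψ : Nat) => forall (f : Type0), forall (b : f), Eq f b b) (fun (μ : Type0) => fun (ν : μ) => refl μ ν) (fun (τ : Nat) => fun (u : forall (p : Type0), forall (σ : p), Eq p σ σ) => u) zero)
  ~> (fun (c : forall (q : Type0), forall (φ : q), Eq q φ φ) => c) (elimNat (fun (κ : Nat) => forall (ψ : Type0), forall (f : ψ), Eq ψ f f) (fun (b : Type0) => fun (μ : b) => refl b μ) (fun (ν : Nat) => fun (τ : forall (u : Type0), forall (p : u), Eq u p p) => τ) zero)
  ~> elimNat (fun (c : Nat) => forall (q : Type0), forall (φ : q), Eq q φ φ) (fun (κ : Type0) => fun (ψ : κ) => refl κ ψ) (fun (f : Nat) => fun (b : forall (μ : Type0), forall (ν : μ), Eq μ ν ν) => b) zero
  ~> fun (c : Type0) => fun (q : c) => refl c q
the term's type:
  forall (c : Type0), forall (q : c), Eq c q q


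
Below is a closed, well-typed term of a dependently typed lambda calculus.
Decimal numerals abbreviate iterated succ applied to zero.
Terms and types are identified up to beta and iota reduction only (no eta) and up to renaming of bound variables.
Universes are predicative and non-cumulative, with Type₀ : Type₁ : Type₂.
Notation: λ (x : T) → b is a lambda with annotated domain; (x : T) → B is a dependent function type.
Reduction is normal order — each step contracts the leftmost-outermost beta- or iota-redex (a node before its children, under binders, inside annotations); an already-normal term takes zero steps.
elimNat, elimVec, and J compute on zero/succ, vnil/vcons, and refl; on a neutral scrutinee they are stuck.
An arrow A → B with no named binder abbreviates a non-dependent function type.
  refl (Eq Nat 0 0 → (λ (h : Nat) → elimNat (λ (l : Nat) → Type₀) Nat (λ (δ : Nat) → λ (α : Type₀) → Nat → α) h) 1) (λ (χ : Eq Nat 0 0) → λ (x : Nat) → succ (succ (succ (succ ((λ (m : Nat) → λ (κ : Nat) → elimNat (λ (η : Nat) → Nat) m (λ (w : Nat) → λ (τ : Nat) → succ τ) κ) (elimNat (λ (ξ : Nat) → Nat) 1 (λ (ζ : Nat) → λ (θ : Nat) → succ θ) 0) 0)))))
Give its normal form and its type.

resulting normal form:
  refl (Eq Nat 0 0 → Nat → Nat) (λ (h : Eq Nat 0 0) → λ (l : Nat) → 5)
the term's type:
  Eq (Eq Nat 0 0 → Nat → Nat) (λ (h : Eq Nat 0 0) → λ (l : Nat) → 5) (λ (δ : Eq Nat 0 0) → λ (α : Nat) → 5)
observation: the term reaches its normal form after 9 normal-order steps.


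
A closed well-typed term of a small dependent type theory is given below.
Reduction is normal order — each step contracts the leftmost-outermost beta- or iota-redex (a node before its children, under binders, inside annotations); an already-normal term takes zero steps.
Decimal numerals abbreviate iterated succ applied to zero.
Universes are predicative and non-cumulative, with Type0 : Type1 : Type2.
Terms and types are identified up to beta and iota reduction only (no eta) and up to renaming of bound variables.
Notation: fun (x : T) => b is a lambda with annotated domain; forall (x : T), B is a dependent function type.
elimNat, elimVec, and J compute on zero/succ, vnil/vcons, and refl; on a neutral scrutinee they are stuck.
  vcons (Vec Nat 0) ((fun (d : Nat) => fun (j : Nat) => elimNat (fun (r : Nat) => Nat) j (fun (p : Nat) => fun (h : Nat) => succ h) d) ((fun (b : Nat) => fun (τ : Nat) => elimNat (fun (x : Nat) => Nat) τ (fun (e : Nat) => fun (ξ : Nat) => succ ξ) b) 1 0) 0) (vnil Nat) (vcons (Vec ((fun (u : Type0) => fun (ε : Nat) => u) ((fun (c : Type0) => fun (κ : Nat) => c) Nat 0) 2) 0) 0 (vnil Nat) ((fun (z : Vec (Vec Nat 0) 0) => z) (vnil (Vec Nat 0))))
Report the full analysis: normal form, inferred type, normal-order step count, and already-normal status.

reduced normal form:
  vcons (Vec Nat 0) 1 (vnil Nat) (vcons (Vec Nat 0) 0 (vnil Nat) (vnil (Vec Nat 0)))
inferred type:
  Vec (Vec Nat 0) 2
reduction steps (normal order): 17
started in normal form: no
first redex: a beta-redex


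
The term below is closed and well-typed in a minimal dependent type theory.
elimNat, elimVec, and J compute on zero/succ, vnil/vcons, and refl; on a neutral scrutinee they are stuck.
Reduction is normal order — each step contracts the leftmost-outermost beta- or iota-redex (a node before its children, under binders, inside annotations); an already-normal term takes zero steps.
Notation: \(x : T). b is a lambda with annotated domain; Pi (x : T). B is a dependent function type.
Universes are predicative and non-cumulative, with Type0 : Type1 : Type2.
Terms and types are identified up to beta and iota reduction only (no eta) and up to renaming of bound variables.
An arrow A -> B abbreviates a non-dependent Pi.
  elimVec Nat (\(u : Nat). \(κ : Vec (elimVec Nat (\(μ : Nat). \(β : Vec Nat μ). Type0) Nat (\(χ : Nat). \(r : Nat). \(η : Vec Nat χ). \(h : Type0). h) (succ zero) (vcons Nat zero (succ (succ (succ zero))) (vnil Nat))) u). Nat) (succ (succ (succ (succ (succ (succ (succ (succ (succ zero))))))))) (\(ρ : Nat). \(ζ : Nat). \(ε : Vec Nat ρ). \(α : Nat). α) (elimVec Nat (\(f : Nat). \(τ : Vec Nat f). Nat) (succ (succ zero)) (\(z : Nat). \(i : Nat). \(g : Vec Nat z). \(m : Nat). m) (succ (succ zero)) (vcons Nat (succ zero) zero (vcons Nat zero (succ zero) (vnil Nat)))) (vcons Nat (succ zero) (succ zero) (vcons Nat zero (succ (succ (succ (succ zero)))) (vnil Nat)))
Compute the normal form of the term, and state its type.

reduced normal form:
  succ (succ (succ (succ (succ (succ (succ (succ (succ zero))))))))
type:
  Nat


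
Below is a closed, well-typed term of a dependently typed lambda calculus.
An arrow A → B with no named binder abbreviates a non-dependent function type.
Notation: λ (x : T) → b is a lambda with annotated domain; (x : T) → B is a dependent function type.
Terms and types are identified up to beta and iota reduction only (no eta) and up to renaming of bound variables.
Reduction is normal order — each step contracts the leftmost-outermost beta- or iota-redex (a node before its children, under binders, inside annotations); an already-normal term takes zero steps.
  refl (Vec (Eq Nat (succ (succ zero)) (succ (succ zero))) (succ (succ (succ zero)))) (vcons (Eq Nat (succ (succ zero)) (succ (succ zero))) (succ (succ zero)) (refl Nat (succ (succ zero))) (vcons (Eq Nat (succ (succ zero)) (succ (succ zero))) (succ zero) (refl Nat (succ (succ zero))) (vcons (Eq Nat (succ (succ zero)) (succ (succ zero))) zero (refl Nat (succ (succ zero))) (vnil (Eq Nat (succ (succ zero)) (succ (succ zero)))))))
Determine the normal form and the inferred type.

reduced normal form:
  refl (Vec (Eq Nat (succ (succ zero)) (succ (succ zero))) (succ (succ (succ zero)))) (vcons (Eq Nat (succ (succ zero)) (succ (succ zero))) (succ (succ zero)) (refl Nat (succ (succ zero))) (vcons (Eq Nat (succ (succ zero)) (succ (succ zero))) (succ zero) (refl Nat (succ (succ zero))) (vcons (Eq Nat (succ (succ zero)) (succ (succ zero))) zero (refl Nat (succ (succ zero))) (vnil (Eq Nat (succ (succ zero)) (succ (succ zero)))))))
type:
  Eq (Vec (Eq Nat (succ (succ zero)) (succ (succ zero))) (succ (succ (succ zero)))) (vcons (Eq Nat (succ (succ zero)) (succ (succ zero))) (succ (succ zero)) (refl Nat (succ (succ zero))) (vcons (Eq Nat (succ (succ zero)) (succ (succ zero))) (succ zero) (refl Nat (succ (succ zero))) (vcons (Eq Nat (succ (succ zero)) (succ (succ zero))) zero (refl Nat (succ (succ zero))) (vnil (Eq Nat (succ (succ zero)) (succ (succ zero))))))) (vcons (Eq Nat (succ (succ zero)) (succ (succ zero))) (succ (succ zero)) (refl Nat (succ (succ zero))) (vcons (Eq Nat (succ (succ zero)) (succ (succ zero))) (succ zero) (refl Nat (succ (succ zero))) (vcons (Eq Nat (succ (succ zero)) (succ (succ zero))) zero (refl Nat (succ (succ zero))) (vnil (Eq Nat (succ (succ zero)) (succ (succ zero)))))))
observation: no redex remains anywhere in the term; it is its own normal form.


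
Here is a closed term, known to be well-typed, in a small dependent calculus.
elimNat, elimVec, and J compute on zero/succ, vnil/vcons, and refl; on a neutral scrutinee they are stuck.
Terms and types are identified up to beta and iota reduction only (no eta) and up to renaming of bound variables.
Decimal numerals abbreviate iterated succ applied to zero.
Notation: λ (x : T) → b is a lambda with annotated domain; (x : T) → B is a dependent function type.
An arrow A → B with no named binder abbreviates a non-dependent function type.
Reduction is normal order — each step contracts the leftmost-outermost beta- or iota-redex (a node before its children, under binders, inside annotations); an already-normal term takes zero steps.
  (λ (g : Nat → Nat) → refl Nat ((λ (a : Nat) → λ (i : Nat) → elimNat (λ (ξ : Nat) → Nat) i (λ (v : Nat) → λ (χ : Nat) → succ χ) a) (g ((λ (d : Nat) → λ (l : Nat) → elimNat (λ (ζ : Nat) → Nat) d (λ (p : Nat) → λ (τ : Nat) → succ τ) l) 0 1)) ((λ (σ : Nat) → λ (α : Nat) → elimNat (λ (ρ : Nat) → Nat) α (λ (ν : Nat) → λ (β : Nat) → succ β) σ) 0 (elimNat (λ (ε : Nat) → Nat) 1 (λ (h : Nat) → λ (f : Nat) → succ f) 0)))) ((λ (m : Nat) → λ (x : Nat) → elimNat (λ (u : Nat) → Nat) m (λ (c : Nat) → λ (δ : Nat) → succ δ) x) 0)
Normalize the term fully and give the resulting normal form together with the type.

resulting normal form:
  refl Nat 2
inferred type:
  Eq Nat 2 2
observation: the first redex contracted is a beta-redex; the normal form is reached in 23 normal-order steps.


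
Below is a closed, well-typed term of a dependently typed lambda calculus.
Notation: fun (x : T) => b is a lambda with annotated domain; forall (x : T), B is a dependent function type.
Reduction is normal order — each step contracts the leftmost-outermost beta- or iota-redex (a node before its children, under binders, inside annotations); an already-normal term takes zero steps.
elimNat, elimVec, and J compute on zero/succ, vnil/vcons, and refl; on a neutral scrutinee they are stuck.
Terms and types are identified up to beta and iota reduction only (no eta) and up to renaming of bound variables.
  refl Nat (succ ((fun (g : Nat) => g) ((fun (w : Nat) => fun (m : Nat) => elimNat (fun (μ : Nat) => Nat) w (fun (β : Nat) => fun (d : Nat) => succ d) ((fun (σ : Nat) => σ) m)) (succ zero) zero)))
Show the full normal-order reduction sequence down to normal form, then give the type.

normal-order reduction sequence:
  refl Nat (succ ((fun (g : Nat) => g) ((fun (w : Nat) => fun (m : Nat) => elimNat (fun (μ : Nat) => Nat) w (fun (β : Nat) => fun (d : Nat) => succ d) ((fun (σ : Nat) => σ) m)) (succ zero) zero)))
  ~> refl Nat (succ ((fun (g : Nat) => fun (w : Nat) => elimNat (fun (m : Nat) => Nat) g (fun (μ : Nat) => fun (β : Nat) => succ β) ((fun (d : Nat) => d) w)) (succ zero) zero))
  ~> refl Nat (succ ((fun (g : Nat) => elimNat (fun (w : Nat) => Nat) (succ zero) (fun (m : Nat) => fun (μ : Nat) => succ μ) ((fun (β : Nat) => β) g)) zero))
  ~> refl Nat (succ (elimNat (fun (g : Nat) => Nat) (succ zero) (fun (w : Nat) => fun (m : Nat) => succ m) ((fun (μ : Nat) => μ) zero)))
  ~> refl Nat (succ (elimNat (fun (g : Nat) => Nat) (succ zero) (fun (w : Nat) => fun (m : Nat) => succ m) zero))
  ~> refl Nat (succ (succ zero))
type:
  Eq Nat (succ (succ zero)) (succ (succ zero))


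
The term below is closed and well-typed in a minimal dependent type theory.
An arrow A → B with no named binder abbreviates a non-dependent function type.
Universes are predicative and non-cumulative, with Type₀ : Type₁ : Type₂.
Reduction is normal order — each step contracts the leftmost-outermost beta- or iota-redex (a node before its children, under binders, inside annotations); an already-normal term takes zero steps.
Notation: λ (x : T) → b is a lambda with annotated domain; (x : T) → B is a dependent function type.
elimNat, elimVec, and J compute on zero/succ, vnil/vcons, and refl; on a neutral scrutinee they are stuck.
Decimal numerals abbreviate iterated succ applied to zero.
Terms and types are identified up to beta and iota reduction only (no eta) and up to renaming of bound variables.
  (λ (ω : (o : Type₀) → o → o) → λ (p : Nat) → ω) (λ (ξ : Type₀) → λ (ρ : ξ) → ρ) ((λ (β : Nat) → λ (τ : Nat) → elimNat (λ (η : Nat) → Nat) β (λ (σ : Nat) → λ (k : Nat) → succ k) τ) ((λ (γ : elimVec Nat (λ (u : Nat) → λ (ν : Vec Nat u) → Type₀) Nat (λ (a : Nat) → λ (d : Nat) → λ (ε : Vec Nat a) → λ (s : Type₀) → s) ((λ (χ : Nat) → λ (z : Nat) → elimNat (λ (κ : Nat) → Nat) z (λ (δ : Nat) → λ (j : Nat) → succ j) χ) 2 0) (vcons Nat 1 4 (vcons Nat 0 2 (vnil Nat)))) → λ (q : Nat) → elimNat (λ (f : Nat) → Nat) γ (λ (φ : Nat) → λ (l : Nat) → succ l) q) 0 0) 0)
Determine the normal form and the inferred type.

normal form:
  λ (ω : Type₀) → λ (o : ω) → o
inferred type:
  (ω : Type₀) → ω → ω
observation: contracting a beta-redex first, the term normalizes in 2 steps.


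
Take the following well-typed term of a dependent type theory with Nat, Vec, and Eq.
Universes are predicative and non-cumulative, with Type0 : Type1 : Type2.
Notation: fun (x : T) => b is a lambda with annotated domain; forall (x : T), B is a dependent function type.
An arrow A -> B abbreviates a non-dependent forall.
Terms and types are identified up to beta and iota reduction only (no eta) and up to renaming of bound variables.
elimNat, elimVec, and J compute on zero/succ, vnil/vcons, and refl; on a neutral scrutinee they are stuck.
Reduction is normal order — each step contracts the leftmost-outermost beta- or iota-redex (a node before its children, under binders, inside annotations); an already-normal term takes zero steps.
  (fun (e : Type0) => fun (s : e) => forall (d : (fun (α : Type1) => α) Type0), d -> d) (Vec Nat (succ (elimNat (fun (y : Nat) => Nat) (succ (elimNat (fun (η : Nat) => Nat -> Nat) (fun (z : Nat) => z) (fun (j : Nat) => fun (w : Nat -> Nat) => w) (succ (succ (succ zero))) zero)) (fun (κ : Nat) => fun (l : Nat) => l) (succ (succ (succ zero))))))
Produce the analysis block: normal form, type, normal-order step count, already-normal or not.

resulting normal form:
  fun (e : Vec Nat (succ (succ zero))) => forall (s : Type0), s -> s
inferred type:
  Vec Nat (succ (succ zero)) -> Type1
steps to reach normal form (normal order): 23
started in normal form: no
first contracted redex: a beta-redex
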